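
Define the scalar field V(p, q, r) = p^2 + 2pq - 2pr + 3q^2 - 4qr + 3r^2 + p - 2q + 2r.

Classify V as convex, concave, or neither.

convex

V is quadratic, so its Hessian is the constant matrix H = [[2, 2, -2], [2, 6, -4], [-2, -4, 6]].
Leading principal minors: 2, 8, 24.
All positive ⇒ H ≻ 0 ⇒ convex.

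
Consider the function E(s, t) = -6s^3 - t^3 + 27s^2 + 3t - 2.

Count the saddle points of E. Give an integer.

E separates as a function of s plus a function of t, so ∇E=0 decouples.
∂E/∂s = -18s(s - 3) = 0 at s ∈ {0, 3}; ∂E/∂t = -3(t - 1)(t + 1) = 0 at t ∈ {-1, 1}.
The Hessian is diagonal: diag(E_ss, E_tt). Second derivatives: E_ss(0)=54, E_ss(3)=-54; E_tt(-1)=6, E_tt(1)=-6.
Saddle points occur where the two diagonal entries have opposite signs: (0, 1), (3, -1). Count: 2.

2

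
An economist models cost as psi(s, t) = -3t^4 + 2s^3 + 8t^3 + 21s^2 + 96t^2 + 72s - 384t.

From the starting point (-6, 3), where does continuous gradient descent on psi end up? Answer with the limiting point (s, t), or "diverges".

diverges

psi is separable, so gradient descent decouples: s follows -∂psi/∂s, t follows -∂psi/∂t.
∂psi/∂s = 6(s + 3)(s + 4); at s=-6 this is 36, so s decreases.
∂psi/∂t = -12(t - 4)(t - 2)(t + 4); at t=3 this is 84, so t decreases.
The s-coordinate has no critical point in that direction and runs off to infinity.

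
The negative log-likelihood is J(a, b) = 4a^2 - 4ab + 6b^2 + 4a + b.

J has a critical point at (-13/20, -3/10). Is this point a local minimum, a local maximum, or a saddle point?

The Hessian of J is constant: H = [[8, -4], [-4, 12]].
det(H) = 8·12 − (-4)² = 80.
det(H) > 0 and tr(H) = 20 > 0, so H is positive definite and the point is a local minimum.

local minimum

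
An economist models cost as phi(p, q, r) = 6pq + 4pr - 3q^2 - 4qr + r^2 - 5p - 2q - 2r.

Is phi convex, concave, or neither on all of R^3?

neither

phi is quadratic, so its Hessian is the constant matrix H = [[0, 6, 4], [6, -6, -4], [4, -4, 2]].
Leading principal minors: 0, -36, -168.
Neither pattern holds ⇒ H is indefinite ⇒ neither convex nor concave.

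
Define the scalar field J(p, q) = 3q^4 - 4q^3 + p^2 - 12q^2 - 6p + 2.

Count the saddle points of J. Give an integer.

J separates as a function of p plus a function of q, so ∇J=0 decouples.
∂J/∂p = 2(p - 3) = 0 at p ∈ {3}; ∂J/∂q = 12q(q - 2)(q + 1) = 0 at q ∈ {-1, 0, 2}.
The Hessian is diagonal: diag(J_pp, J_qq). Second derivatives: J_pp(3)=2; J_qq(-1)=36, J_qq(0)=-24, J_qq(2)=72.
Saddle points occur where the two diagonal entries have opposite signs: (3, 0). Count: 1.

1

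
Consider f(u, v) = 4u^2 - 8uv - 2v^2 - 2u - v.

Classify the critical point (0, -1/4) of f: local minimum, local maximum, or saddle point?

The Hessian of f is constant: H = [[8, -8], [-8, -4]].
det(H) = 8·(-4) − (-8)² = -96.
Since det(H) < 0, H is indefinite and the critical point is a saddle point.

saddle point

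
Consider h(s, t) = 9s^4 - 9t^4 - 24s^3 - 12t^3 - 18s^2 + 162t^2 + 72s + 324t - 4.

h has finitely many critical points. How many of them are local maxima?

h separates as a function of s plus a function of t, so ∇h=0 decouples.
∂h/∂s = 36(s - 2)(s - 1)(s + 1) = 0 at s ∈ {-1, 1, 2}; ∂h/∂t = -36(t - 3)(t + 1)(t + 3) = 0 at t ∈ {-3, -1, 3}.
The Hessian is diagonal: diag(h_ss, h_tt). Second derivatives: h_ss(-1)=216, h_ss(1)=-72, h_ss(2)=108; h_tt(-3)=-432, h_tt(-1)=288, h_tt(3)=-864.
Local maxima occur where both diagonal entries negative: (1, -3), (1, 3). Count: 2.

2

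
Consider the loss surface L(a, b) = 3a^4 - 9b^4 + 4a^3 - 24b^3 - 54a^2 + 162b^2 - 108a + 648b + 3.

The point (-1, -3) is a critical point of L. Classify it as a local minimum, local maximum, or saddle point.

local maximum

The mixed partial ∂²L/∂a∂b is 0, so the Hessian at any point is diag(L_aa, L_bb) = diag(12(3a^2 + 2a - 9), 36(-3b^2 - 4b + 9)).
At (-1, -3): H = diag(-96, -216).
Both eigenvalues are negative, so H is negative definite: a local maximum.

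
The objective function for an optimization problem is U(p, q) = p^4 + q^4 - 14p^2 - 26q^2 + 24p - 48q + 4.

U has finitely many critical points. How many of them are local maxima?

U separates as a function of p plus a function of q, so ∇U=0 decouples.
∂U/∂p = 4(p - 2)(p - 1)(p + 3) = 0 at p ∈ {-3, 1, 2}; ∂U/∂q = 4(q - 4)(q + 1)(q + 3) = 0 at q ∈ {-3, -1, 4}.
The Hessian is diagonal: diag(U_pp, U_qq). Second derivatives: U_pp(-3)=80, U_pp(1)=-16, U_pp(2)=20; U_qq(-3)=56, U_qq(-1)=-40, U_qq(4)=140.
Local maxima occur where both diagonal entries negative: (1, -1). Count: 1.

1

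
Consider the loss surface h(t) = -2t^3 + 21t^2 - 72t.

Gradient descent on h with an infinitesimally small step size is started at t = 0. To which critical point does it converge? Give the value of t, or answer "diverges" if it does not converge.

3

h'(t) = -6(t - 4)(t - 3), so h'(0) = -72.
Gradient descent moves in the -h' direction, i.e. t is increasing.
The nearest critical point in that direction is t = 3, where h'' = 6 > 0 (a local minimum). The iterate converges there.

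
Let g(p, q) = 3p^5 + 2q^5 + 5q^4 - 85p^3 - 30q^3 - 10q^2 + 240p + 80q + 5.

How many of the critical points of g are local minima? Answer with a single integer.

g separates as a function of p plus a function of q, so ∇g=0 decouples.
∂g/∂p = 15(p - 4)(p - 1)(p + 1)(p + 4) = 0 at p ∈ {-4, -1, 1, 4}; ∂g/∂q = 10(q - 2)(q - 1)(q + 1)(q + 4) = 0 at q ∈ {-4, -1, 1, 2}.
The Hessian is diagonal: diag(g_pp, g_qq). Second derivatives: g_pp(-4)=-1800, g_pp(-1)=450, g_pp(1)=-450, g_pp(4)=1800; g_qq(-4)=-900, g_qq(-1)=180, g_qq(1)=-100, g_qq(2)=180.
Local minima occur where both diagonal entries positive: (-1, -1), (-1, 2), (4, -1), (4, 2). Count: 4.

4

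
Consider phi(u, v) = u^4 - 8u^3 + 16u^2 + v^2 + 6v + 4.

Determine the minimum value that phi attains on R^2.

phi(u,v) separates as P(u) + Q(v) + 4, so its minimum is min P + min Q + 4.
P'(u) = 4u(u - 4)(u - 2) vanishes at u ∈ {0, 2, 4}; Q'(v) = 2v + 6 vanishes at v ∈ {-3}.
Local minima of P (where P''>0): P(0)=0, P(4)=0. Local minima of Q: Q(-3)=-9.
So the global minimum of phi is P(0) + Q(-3) + 4 = 0 − 9 + 4 = -5, attained at (0, -3).

-5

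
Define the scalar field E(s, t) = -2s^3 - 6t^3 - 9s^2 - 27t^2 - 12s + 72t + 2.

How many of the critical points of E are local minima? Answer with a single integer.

1

E separates as a function of s plus a function of t, so ∇E=0 decouples.
∂E/∂s = -6(s + 1)(s + 2) = 0 at s ∈ {-2, -1}; ∂E/∂t = -18(t - 1)(t + 4) = 0 at t ∈ {-4, 1}.
The Hessian is diagonal: diag(E_ss, E_tt). Second derivatives: E_ss(-2)=6, E_ss(-1)=-6; E_tt(-4)=90, E_tt(1)=-90.
Local minima occur where both diagonal entries positive: (-2, -4). Count: 1.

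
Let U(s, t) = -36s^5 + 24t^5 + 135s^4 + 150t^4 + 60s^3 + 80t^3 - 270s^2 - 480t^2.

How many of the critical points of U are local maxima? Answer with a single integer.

4

U separates as a function of s plus a function of t, so ∇U=0 decouples.
∂U/∂s = -180s(s - 3)(s - 1)(s + 1) = 0 at s ∈ {-1, 0, 1, 3}; ∂U/∂t = 120t(t - 1)(t + 2)(t + 4) = 0 at t ∈ {-4, -2, 0, 1}.
The Hessian is diagonal: diag(U_ss, U_tt). Second derivatives: U_ss(-1)=1440, U_ss(0)=-540, U_ss(1)=720, U_ss(3)=-4320; U_tt(-4)=-4800, U_tt(-2)=1440, U_tt(0)=-960, U_tt(1)=1800.
Local maxima occur where both diagonal entries negative: (0, -4), (0, 0), (3, -4), (3, 0). Count: 4.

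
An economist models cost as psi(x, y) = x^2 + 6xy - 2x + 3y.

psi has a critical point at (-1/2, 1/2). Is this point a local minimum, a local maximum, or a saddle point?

The Hessian of psi is constant: H = [[2, 6], [6, 0]].
det(H) = 2·0 − 6² = -36.
Since det(H) < 0, H is indefinite and the critical point is a saddle point.

saddle point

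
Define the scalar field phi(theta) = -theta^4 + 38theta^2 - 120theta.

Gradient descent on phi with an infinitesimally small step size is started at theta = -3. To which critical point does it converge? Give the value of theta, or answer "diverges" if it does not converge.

phi'(theta) = -4(theta - 3)(theta - 2)(theta + 5), so phi'(-3) = -240.
Gradient descent moves in the -phi' direction, i.e. theta is increasing.
The nearest critical point in that direction is theta = 2, where phi'' = 28 > 0 (a local minimum). The iterate converges there.

2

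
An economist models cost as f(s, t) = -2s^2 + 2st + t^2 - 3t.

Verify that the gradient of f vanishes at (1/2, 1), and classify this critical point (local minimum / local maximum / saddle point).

saddle point

∇f = (-4s + 2t, 2s + 2t - 3); substituting (1/2, 1) gives ∇f = (0, 0), so (1/2, 1) is indeed a critical point.
The Hessian of f is constant: H = [[-4, 2], [2, 2]].
det(H) = (-4)·2 − 2² = -12.
Since det(H) < 0, H is indefinite and the critical point is a saddle point.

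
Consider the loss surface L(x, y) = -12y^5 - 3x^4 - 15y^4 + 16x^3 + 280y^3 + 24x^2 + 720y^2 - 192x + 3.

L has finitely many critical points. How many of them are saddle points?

L separates as a function of x plus a function of y, so ∇L=0 decouples.
∂L/∂x = -12(x - 4)(x - 2)(x + 2) = 0 at x ∈ {-2, 2, 4}; ∂L/∂y = -60y(y - 4)(y + 2)(y + 3) = 0 at y ∈ {-3, -2, 0, 4}.
The Hessian is diagonal: diag(L_xx, L_yy). Second derivatives: L_xx(-2)=-288, L_xx(2)=96, L_xx(4)=-144; L_yy(-3)=1260, L_yy(-2)=-720, L_yy(0)=1440, L_yy(4)=-10080.
Saddle points occur where the two diagonal entries have opposite signs: (-2, -3), (-2, 0), (2, -2), (2, 4), (4, -3), (4, 0). Count: 6.

6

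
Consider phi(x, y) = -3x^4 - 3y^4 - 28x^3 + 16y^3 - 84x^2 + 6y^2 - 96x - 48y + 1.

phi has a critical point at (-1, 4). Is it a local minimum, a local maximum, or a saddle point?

local maximum

The mixed partial ∂²phi/∂x∂y is 0, so the Hessian at any point is diag(phi_xx, phi_yy) = diag(-12(3x^2 + 14x + 14), 12(-3y^2 + 8y + 1)).
At (-1, 4): H = diag(-36, -180).
Both eigenvalues are negative, so H is negative definite: a local maximum.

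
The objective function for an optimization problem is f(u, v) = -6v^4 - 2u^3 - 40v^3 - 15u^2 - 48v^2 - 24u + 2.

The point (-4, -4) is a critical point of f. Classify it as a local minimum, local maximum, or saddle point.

saddle point

The mixed partial ∂²f/∂u∂v is 0, so the Hessian at any point is diag(f_uu, f_vv) = diag(-6(2u + 5), -24(3v^2 + 10v + 4)).
At (-4, -4): H = diag(18, -288).
The eigenvalues have opposite signs, so H is indefinite: a saddle point.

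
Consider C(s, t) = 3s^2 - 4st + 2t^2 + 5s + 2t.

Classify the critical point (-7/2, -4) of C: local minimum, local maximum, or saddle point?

local minimum

The Hessian of C is constant: H = [[6, -4], [-4, 4]].
det(H) = 6·4 − (-4)² = 8.
det(H) > 0 and tr(H) = 10 > 0, so H is positive definite and the point is a local minimum.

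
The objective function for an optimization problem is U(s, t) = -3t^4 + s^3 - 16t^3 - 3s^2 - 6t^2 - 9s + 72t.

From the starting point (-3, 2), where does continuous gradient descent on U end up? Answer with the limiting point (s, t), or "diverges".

diverges

U is separable, so gradient descent decouples: s follows -∂U/∂s, t follows -∂U/∂t.
∂U/∂s = 3(s - 3)(s + 1); at s=-3 this is 36, so s decreases.
∂U/∂t = -12(t - 1)(t + 2)(t + 3); at t=2 this is -240, so t increases.
The s-coordinate has no critical point in that direction and runs off to infinity.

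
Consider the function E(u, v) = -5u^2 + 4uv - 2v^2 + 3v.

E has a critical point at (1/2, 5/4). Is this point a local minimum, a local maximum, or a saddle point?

local maximum

The Hessian of E is constant: H = [[-10, 4], [4, -4]].
det(H) = (-10)·(-4) − 4² = 24.
det(H) > 0 and tr(H) = -14 < 0, so H is negative definite and the point is a local maximum.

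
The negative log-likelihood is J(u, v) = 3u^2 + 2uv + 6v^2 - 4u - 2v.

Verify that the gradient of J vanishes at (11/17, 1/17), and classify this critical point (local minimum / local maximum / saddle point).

∇J = (6u + 2v - 4, 2u + 12v - 2); substituting (11/17, 1/17) gives ∇J = (0, 0), so (11/17, 1/17) is indeed a critical point.
The Hessian of J is constant: H = [[6, 2], [2, 12]].
det(H) = 6·12 − 2² = 68.
det(H) > 0 and tr(H) = 18 > 0, so H is positive definite and the point is a local minimum.

local minimum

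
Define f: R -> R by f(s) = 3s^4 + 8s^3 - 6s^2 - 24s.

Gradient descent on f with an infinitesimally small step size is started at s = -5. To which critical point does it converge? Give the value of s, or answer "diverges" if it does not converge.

f'(s) = 12(s - 1)(s + 1)(s + 2), so f'(-5) = -864.
Gradient descent moves in the -f' direction, i.e. s is increasing.
The nearest critical point in that direction is s = -2, where f'' = 36 > 0 (a local minimum). The iterate converges there.

-2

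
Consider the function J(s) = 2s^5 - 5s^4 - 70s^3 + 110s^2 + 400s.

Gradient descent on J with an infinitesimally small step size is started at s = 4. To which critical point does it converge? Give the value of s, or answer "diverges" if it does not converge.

5

J'(s) = 10(s - 5)(s - 2)(s + 1)(s + 4), so J'(4) = -800.
Gradient descent moves in the -J' direction, i.e. s is increasing.
The nearest critical point in that direction is s = 5, where J'' = 1620 > 0 (a local minimum). The iterate converges there.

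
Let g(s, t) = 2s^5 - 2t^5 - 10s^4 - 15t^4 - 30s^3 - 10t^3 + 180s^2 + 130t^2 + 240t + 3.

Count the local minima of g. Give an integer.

4

g separates as a function of s plus a function of t, so ∇g=0 decouples.
∂g/∂s = 10s(s - 4)(s - 3)(s + 3) = 0 at s ∈ {-3, 0, 3, 4}; ∂g/∂t = -10(t - 2)(t + 1)(t + 3)(t + 4) = 0 at t ∈ {-4, -3, -1, 2}.
The Hessian is diagonal: diag(g_ss, g_tt). Second derivatives: g_ss(-3)=-1260, g_ss(0)=360, g_ss(3)=-180, g_ss(4)=280; g_tt(-4)=180, g_tt(-3)=-100, g_tt(-1)=180, g_tt(2)=-900.
Local minima occur where both diagonal entries positive: (0, -4), (0, -1), (4, -4), (4, -1). Count: 4.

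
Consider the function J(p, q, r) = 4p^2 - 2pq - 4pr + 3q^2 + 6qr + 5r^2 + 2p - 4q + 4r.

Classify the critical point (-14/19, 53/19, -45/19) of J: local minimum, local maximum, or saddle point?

local minimum

The Hessian is constant: H = [[8, -2, -4], [-2, 6, 6], [-4, 6, 10]].
Leading principal minors: Δ₁ = 8, Δ₂ = 44, Δ₃ = 152.
All leading minors are positive, so H is positive definite: a local minimum.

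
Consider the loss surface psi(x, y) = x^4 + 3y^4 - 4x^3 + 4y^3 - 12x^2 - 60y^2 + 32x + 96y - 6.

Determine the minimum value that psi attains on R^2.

-902

psi(x,y) separates as P(x) + Q(y) − 6, so its minimum is min P + min Q − 6.
P'(x) = 4(x - 4)(x - 1)(x + 2) vanishes at x ∈ {-2, 1, 4}; Q'(y) = 12(y - 2)(y - 1)(y + 4) vanishes at y ∈ {-4, 1, 2}.
Local minima of P (where P''>0): P(-2)=-64, P(4)=-64. Local minima of Q: Q(-4)=-832, Q(2)=32.
So the global minimum of psi is P(-2) + Q(-4) − 6 = -64 − 832 − 6 = -902, attained at (-2, -4).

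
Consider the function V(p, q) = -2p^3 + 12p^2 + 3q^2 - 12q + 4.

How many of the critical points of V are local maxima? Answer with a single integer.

V separates as a function of p plus a function of q, so ∇V=0 decouples.
∂V/∂p = -6p(p - 4) = 0 at p ∈ {0, 4}; ∂V/∂q = 6(q - 2) = 0 at q ∈ {2}.
The Hessian is diagonal: diag(V_pp, V_qq). Second derivatives: V_pp(0)=24, V_pp(4)=-24; V_qq(2)=6.
Local maxima occur where both diagonal entries negative: none. Count: 0.

0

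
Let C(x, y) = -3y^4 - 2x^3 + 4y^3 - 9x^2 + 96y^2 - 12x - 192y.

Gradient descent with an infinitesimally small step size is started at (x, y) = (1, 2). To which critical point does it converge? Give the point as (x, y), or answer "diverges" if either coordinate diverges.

C is separable, so gradient descent decouples: x follows -∂C/∂x, y follows -∂C/∂y.
∂C/∂x = -6(x + 1)(x + 2); at x=1 this is -36, so x increases.
∂C/∂y = -12(y - 4)(y - 1)(y + 4); at y=2 this is 144, so y decreases.
The x-coordinate has no critical point in that direction and runs off to infinity.

diverges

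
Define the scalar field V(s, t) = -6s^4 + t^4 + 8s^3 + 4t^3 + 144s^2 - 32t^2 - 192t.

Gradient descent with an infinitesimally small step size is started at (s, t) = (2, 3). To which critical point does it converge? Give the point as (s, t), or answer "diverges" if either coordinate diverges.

(0, 4)

V is separable, so gradient descent decouples: s follows -∂V/∂s, t follows -∂V/∂t.
∂V/∂s = -24s(s - 4)(s + 3); at s=2 this is 480, so s decreases.
∂V/∂t = 4(t - 4)(t + 3)(t + 4); at t=3 this is -168, so t increases.
s converges to its nearest critical value 0 (a local min of the s-part); t converges to 4. The iterate converges to (0, 4).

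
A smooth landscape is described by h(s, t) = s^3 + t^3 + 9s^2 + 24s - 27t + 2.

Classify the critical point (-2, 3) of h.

local minimum

The mixed partial ∂²h/∂s∂t is 0, so the Hessian at any point is diag(h_ss, h_tt) = diag(6(s + 3), 6t).
At (-2, 3): H = diag(6, 18).
Both eigenvalues are positive, so H is positive definite: a local minimum.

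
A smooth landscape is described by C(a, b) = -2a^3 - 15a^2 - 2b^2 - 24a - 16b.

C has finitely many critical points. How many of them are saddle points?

1

C separates as a function of a plus a function of b, so ∇C=0 decouples.
∂C/∂a = -6(a + 1)(a + 4) = 0 at a ∈ {-4, -1}; ∂C/∂b = -4(b + 4) = 0 at b ∈ {-4}.
The Hessian is diagonal: diag(C_aa, C_bb). Second derivatives: C_aa(-4)=18, C_aa(-1)=-18; C_bb(-4)=-4.
Saddle points occur where the two diagonal entries have opposite signs: (-4, -4). Count: 1.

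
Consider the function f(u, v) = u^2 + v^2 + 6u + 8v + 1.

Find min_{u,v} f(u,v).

f(u,v) separates as P(u) + Q(v) + 1, so its minimum is min P + min Q + 1.
P'(u) = 2u + 6 vanishes at u ∈ {-3}; Q'(v) = 2v + 8 vanishes at v ∈ {-4}.
Local minima of P (where P''>0): P(-3)=-9. Local minima of Q: Q(-4)=-16.
So the global minimum of f is P(-3) + Q(-4) + 1 = -9 − 16 + 1 = -24, attained at (-3, -4).

-24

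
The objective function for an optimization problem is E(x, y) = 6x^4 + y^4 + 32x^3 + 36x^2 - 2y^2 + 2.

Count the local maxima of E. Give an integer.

1

E separates as a function of x plus a function of y, so ∇E=0 decouples.
∂E/∂x = 24x(x + 1)(x + 3) = 0 at x ∈ {-3, -1, 0}; ∂E/∂y = 4y(y - 1)(y + 1) = 0 at y ∈ {-1, 0, 1}.
The Hessian is diagonal: diag(E_xx, E_yy). Second derivatives: E_xx(-3)=144, E_xx(-1)=-48, E_xx(0)=72; E_yy(-1)=8, E_yy(0)=-4, E_yy(1)=8.
Local maxima occur where both diagonal entries negative: (-1, 0). Count: 1.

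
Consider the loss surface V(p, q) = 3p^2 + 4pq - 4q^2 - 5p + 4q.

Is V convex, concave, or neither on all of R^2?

neither

V is quadratic, so its Hessian is the constant matrix H = [[6, 4], [4, -8]].
det(H) = -64, tr(H) = -2.
det(H) < 0, so H is indefinite: neither convex nor concave.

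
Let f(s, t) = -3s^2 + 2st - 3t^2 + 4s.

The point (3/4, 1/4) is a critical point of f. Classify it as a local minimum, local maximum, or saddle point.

The Hessian of f is constant: H = [[-6, 2], [2, -6]].
det(H) = (-6)·(-6) − 2² = 32.
det(H) > 0 and tr(H) = -12 < 0, so H is negative definite and the point is a local maximum.

local maximum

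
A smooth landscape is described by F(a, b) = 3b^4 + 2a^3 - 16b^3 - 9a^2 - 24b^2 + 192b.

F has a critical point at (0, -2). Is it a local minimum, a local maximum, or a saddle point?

saddle point

The mixed partial ∂²F/∂a∂b is 0, so the Hessian at any point is diag(F_aa, F_bb) = diag(6(2a - 3), 12(3b^2 - 8b - 4)).
At (0, -2): H = diag(-18, 288).
The eigenvalues have opposite signs, so H is indefinite: a saddle point.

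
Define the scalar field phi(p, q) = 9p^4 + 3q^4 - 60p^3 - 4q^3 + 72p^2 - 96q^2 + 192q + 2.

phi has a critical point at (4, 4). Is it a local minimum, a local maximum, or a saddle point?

The mixed partial ∂²phi/∂p∂q is 0, so the Hessian at any point is diag(phi_pp, phi_qq) = diag(36(3p^2 - 10p + 4), 12(3q^2 - 2q - 16)).
At (4, 4): H = diag(432, 288).
Both eigenvalues are positive, so H is positive definite: a local minimum.

local minimum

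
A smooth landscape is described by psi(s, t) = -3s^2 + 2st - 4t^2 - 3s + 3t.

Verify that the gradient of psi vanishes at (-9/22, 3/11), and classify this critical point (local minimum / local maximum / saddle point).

∇psi = (-6s + 2t - 3, 2s - 8t + 3); substituting (-9/22, 3/11) gives ∇psi = (0, 0), so (-9/22, 3/11) is indeed a critical point.
The Hessian of psi is constant: H = [[-6, 2], [2, -8]].
det(H) = (-6)·(-8) − 2² = 44.
det(H) > 0 and tr(H) = -14 < 0, so H is negative definite and the point is a local maximum.

local maximum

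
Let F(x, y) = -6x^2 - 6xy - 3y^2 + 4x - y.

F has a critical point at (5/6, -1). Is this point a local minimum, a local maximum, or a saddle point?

local maximum

The Hessian of F is constant: H = [[-12, -6], [-6, -6]].
det(H) = (-12)·(-6) − (-6)² = 36.
det(H) > 0 and tr(H) = -18 < 0, so H is negative definite and the point is a local maximum.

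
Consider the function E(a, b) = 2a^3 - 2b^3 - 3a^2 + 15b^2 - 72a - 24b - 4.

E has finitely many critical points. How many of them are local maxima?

E separates as a function of a plus a function of b, so ∇E=0 decouples.
∂E/∂a = 6(a - 4)(a + 3) = 0 at a ∈ {-3, 4}; ∂E/∂b = -6(b - 4)(b - 1) = 0 at b ∈ {1, 4}.
The Hessian is diagonal: diag(E_aa, E_bb). Second derivatives: E_aa(-3)=-42, E_aa(4)=42; E_bb(1)=18, E_bb(4)=-18.
Local maxima occur where both diagonal entries negative: (-3, 4). Count: 1.

1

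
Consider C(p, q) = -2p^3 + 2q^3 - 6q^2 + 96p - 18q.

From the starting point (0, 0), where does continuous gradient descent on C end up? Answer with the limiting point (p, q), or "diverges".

(-4, 3)

C is separable, so gradient descent decouples: p follows -∂C/∂p, q follows -∂C/∂q.
∂C/∂p = -6(p - 4)(p + 4); at p=0 this is 96, so p decreases.
∂C/∂q = 6(q - 3)(q + 1); at q=0 this is -18, so q increases.
p converges to its nearest critical value -4 (a local min of the p-part); q converges to 3. The iterate converges to (-4, 3).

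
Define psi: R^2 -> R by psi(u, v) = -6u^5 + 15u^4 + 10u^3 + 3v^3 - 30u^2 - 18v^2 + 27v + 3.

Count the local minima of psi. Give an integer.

2

psi separates as a function of u plus a function of v, so ∇psi=0 decouples.
∂psi/∂u = -30u(u - 2)(u - 1)(u + 1) = 0 at u ∈ {-1, 0, 1, 2}; ∂psi/∂v = 9(v - 3)(v - 1) = 0 at v ∈ {1, 3}.
The Hessian is diagonal: diag(psi_uu, psi_vv). Second derivatives: psi_uu(-1)=180, psi_uu(0)=-60, psi_uu(1)=60, psi_uu(2)=-180; psi_vv(1)=-18, psi_vv(3)=18.
Local minima occur where both diagonal entries positive: (-1, 3), (1, 3). Count: 2.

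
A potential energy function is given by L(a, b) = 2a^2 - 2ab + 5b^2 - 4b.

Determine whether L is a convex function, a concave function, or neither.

convex

L is quadratic, so its Hessian is the constant matrix H = [[4, -2], [-2, 10]].
det(H) = 36, tr(H) = 14.
det(H) > 0 and tr(H) > 0, so H is positive definite everywhere: convex.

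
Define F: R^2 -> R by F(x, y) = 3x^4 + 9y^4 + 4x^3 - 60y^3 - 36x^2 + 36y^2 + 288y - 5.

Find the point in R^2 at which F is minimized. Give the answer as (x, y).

(-3, -1)

F(x,y) separates as P(x) + Q(y) − 5, so its minimum is min P + min Q − 5.
P'(x) = 12x(x - 2)(x + 3) vanishes at x ∈ {-3, 0, 2}; Q'(y) = 36(y - 4)(y - 2)(y + 1) vanishes at y ∈ {-1, 2, 4}.
Local minima of P (where P''>0): P(-3)=-189, P(2)=-64. Local minima of Q: Q(-1)=-183, Q(4)=192.
So the global minimum of F is P(-3) + Q(-1) − 5 = -189 − 183 − 5 = -377, attained at (-3, -1).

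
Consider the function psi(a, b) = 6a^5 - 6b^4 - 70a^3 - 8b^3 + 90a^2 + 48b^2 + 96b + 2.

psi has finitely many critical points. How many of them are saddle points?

psi separates as a function of a plus a function of b, so ∇psi=0 decouples.
∂psi/∂a = 30a(a - 2)(a - 1)(a + 3) = 0 at a ∈ {-3, 0, 1, 2}; ∂psi/∂b = -24(b - 2)(b + 1)(b + 2) = 0 at b ∈ {-2, -1, 2}.
The Hessian is diagonal: diag(psi_aa, psi_bb). Second derivatives: psi_aa(-3)=-1800, psi_aa(0)=180, psi_aa(1)=-120, psi_aa(2)=300; psi_bb(-2)=-96, psi_bb(-1)=72, psi_bb(2)=-288.
Saddle points occur where the two diagonal entries have opposite signs: (-3, -1), (0, -2), (0, 2), (1, -1), (2, -2), (2, 2). Count: 6.

6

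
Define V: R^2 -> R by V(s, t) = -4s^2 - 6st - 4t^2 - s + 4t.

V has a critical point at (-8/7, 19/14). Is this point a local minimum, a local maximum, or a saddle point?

local maximum

The Hessian of V is constant: H = [[-8, -6], [-6, -8]].
det(H) = (-8)·(-8) − (-6)² = 28.
det(H) > 0 and tr(H) = -16 < 0, so H is negative definite and the point is a local maximum.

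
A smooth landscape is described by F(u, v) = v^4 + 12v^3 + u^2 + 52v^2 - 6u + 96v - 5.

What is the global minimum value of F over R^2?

F(u,v) separates as P(u) + Q(v) − 5, so its minimum is min P + min Q − 5.
P'(u) = 2u - 6 vanishes at u ∈ {3}; Q'(v) = 4(v + 2)(v + 3)(v + 4) vanishes at v ∈ {-4, -3, -2}.
Local minima of P (where P''>0): P(3)=-9. Local minima of Q: Q(-4)=-64, Q(-2)=-64.
So the global minimum of F is P(3) + Q(-4) − 5 = -9 − 64 − 5 = -78, attained at (3, -4).

-78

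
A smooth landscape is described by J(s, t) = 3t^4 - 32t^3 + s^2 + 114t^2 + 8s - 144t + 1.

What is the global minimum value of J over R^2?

J(s,t) separates as P(s) + Q(t) + 1, so its minimum is min P + min Q + 1.
P'(s) = 2s + 8 vanishes at s ∈ {-4}; Q'(t) = 12(t - 4)(t - 3)(t - 1) vanishes at t ∈ {1, 3, 4}.
Local minima of P (where P''>0): P(-4)=-16. Local minima of Q: Q(1)=-59, Q(4)=-32.
So the global minimum of J is P(-4) + Q(1) + 1 = -16 − 59 + 1 = -74, attained at (-4, 1).

-74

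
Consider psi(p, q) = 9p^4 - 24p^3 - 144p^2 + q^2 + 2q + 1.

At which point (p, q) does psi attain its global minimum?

psi(p,q) separates as A(p) + B(q) + 1, so its minimum is min A + min B + 1.
A'(p) = 36p(p - 4)(p + 2) vanishes at p ∈ {-2, 0, 4}; B'(q) = 2q + 2 vanishes at q ∈ {-1}.
Local minima of A (where A''>0): A(-2)=-240, A(4)=-1536. Local minima of B: B(-1)=-1.
So the global minimum of psi is A(4) + B(-1) + 1 = -1536 − 1 + 1 = -1536, attained at (4, -1).

(4, -1)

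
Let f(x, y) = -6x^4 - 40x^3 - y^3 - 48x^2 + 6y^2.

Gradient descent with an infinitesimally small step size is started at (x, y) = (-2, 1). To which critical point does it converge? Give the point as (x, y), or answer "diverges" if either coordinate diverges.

f is separable, so gradient descent decouples: x follows -∂f/∂x, y follows -∂f/∂y.
∂f/∂x = -24x(x + 1)(x + 4); at x=-2 this is -96, so x increases.
∂f/∂y = -3y(y - 4); at y=1 this is 9, so y decreases.
x converges to its nearest critical value -1 (a local min of the x-part); y converges to 0. The iterate converges to (-1, 0).

(-1, 0)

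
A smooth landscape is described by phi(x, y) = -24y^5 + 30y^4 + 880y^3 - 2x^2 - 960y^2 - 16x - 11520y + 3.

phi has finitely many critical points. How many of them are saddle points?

2

phi separates as a function of x plus a function of y, so ∇phi=0 decouples.
∂phi/∂x = -4(x + 4) = 0 at x ∈ {-4}; ∂phi/∂y = -120(y - 4)(y - 3)(y + 2)(y + 4) = 0 at y ∈ {-4, -2, 3, 4}.
The Hessian is diagonal: diag(phi_xx, phi_yy). Second derivatives: phi_xx(-4)=-4; phi_yy(-4)=13440, phi_yy(-2)=-7200, phi_yy(3)=4200, phi_yy(4)=-5760.
Saddle points occur where the two diagonal entries have opposite signs: (-4, -4), (-4, 3). Count: 2.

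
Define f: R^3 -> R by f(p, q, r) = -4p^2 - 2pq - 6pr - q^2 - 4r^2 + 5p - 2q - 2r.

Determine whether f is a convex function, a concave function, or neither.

f is quadratic, so its Hessian is the constant matrix H = [[-8, -2, -6], [-2, -2, 0], [-6, 0, -8]].
Leading principal minors: -8, 12, -24.
Signs alternate −, +, − ⇒ H ≺ 0 ⇒ concave.

concave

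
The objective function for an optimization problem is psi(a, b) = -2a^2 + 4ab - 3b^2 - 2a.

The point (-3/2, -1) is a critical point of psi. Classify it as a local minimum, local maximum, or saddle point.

local maximum

The Hessian of psi is constant: H = [[-4, 4], [4, -6]].
det(H) = (-4)·(-6) − 4² = 8.
det(H) > 0 and tr(H) = -10 < 0, so H is negative definite and the point is a local maximum.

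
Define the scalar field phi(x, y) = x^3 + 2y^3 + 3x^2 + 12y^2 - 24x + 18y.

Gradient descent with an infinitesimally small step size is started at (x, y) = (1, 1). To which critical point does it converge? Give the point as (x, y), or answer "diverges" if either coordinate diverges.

phi is separable, so gradient descent decouples: x follows -∂phi/∂x, y follows -∂phi/∂y.
∂phi/∂x = 3(x - 2)(x + 4); at x=1 this is -15, so x increases.
∂phi/∂y = 6(y + 1)(y + 3); at y=1 this is 48, so y decreases.
x converges to its nearest critical value 2 (a local min of the x-part); y converges to -1. The iterate converges to (2, -1).

(2, -1)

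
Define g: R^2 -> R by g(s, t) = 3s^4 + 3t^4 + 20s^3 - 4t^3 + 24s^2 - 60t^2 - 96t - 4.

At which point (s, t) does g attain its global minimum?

(-4, 4)

g(s,t) separates as P(s) + Q(t) − 4, so its minimum is min P + min Q − 4.
P'(s) = 12s(s + 1)(s + 4) vanishes at s ∈ {-4, -1, 0}; Q'(t) = 12(t - 4)(t + 1)(t + 2) vanishes at t ∈ {-2, -1, 4}.
Local minima of P (where P''>0): P(-4)=-128, P(0)=0. Local minima of Q: Q(-2)=32, Q(4)=-832.
So the global minimum of g is P(-4) + Q(4) − 4 = -128 − 832 − 4 = -964, attained at (-4, 4).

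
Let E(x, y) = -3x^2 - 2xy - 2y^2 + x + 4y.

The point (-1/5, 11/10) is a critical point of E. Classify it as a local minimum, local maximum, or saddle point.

The Hessian of E is constant: H = [[-6, -2], [-2, -4]].
det(H) = (-6)·(-4) − (-2)² = 20.
det(H) > 0 and tr(H) = -10 < 0, so H is negative definite and the point is a local maximum.

local maximum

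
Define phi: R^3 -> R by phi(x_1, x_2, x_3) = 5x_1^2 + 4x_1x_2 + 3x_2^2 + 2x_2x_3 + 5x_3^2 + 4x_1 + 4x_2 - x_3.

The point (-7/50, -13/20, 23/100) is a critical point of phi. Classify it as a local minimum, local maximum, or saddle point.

The Hessian is constant: H = [[10, 4, 0], [4, 6, 2], [0, 2, 10]].
Leading principal minors: Δ₁ = 10, Δ₂ = 44, Δ₃ = 400.
All leading minors are positive, so H is positive definite: a local minimum.

local minimum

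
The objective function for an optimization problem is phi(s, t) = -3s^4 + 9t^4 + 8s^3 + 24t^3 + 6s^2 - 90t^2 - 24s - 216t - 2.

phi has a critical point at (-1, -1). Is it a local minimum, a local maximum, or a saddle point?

local maximum

The mixed partial ∂²phi/∂s∂t is 0, so the Hessian at any point is diag(phi_ss, phi_tt) = diag(12(-3s^2 + 4s + 1), 36(3t^2 + 4t - 5)).
At (-1, -1): H = diag(-72, -216).
Both eigenvalues are negative, so H is negative definite: a local maximum.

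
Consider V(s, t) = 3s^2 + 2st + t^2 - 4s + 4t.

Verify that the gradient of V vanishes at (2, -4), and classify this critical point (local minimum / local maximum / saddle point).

local minimum

∇V = (6s + 2t - 4, 2s + 2t + 4); substituting (2, -4) gives ∇V = (0, 0), so (2, -4) is indeed a critical point.
The Hessian of V is constant: H = [[6, 2], [2, 2]].
det(H) = 6·2 − 2² = 8.
det(H) > 0 and tr(H) = 8 > 0, so H is positive definite and the point is a local minimum.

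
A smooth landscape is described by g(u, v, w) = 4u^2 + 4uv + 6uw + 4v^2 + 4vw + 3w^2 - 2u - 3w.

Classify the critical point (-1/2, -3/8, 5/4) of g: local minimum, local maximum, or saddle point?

local minimum

The Hessian is constant: H = [[8, 4, 6], [4, 8, 4], [6, 4, 6]].
Leading principal minors: Δ₁ = 8, Δ₂ = 48, Δ₃ = 64.
All leading minors are positive, so H is positive definite: a local minimum.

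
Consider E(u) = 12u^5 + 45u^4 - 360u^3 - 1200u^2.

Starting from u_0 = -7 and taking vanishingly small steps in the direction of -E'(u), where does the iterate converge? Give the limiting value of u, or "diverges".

E'(u) = 60u(u - 4)(u + 2)(u + 5), so E'(-7) = 46200.
Gradient descent moves in the -E' direction, i.e. u is decreasing.
There is no critical point below u=-7, and E' keeps the same sign, so the iterate runs off to −∞.

diverges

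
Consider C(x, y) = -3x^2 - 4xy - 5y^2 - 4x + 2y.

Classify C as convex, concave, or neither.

C is quadratic, so its Hessian is the constant matrix H = [[-6, -4], [-4, -10]].
det(H) = 44, tr(H) = -16.
det(H) > 0 and tr(H) < 0, so H is negative definite everywhere: concave.

concave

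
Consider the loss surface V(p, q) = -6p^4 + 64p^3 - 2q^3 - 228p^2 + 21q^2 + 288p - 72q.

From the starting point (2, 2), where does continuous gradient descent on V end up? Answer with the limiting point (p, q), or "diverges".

(3, 3)

V is separable, so gradient descent decouples: p follows -∂V/∂p, q follows -∂V/∂q.
∂V/∂p = -24(p - 4)(p - 3)(p - 1); at p=2 this is -48, so p increases.
∂V/∂q = -6(q - 4)(q - 3); at q=2 this is -12, so q increases.
p converges to its nearest critical value 3 (a local min of the p-part); q converges to 3. The iterate converges to (3, 3).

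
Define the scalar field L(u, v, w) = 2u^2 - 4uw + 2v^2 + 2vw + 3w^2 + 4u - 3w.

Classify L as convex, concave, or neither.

convex

L is quadratic, so its Hessian is the constant matrix H = [[4, 0, -4], [0, 4, 2], [-4, 2, 6]].
Leading principal minors: 4, 16, 16.
All positive ⇒ H ≻ 0 ⇒ convex.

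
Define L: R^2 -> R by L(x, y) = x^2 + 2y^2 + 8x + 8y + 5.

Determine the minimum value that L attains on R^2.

-19

L(x,y) separates as P(x) + Q(y) + 5, so its minimum is min P + min Q + 5.
P'(x) = 2x + 8 vanishes at x ∈ {-4}; Q'(y) = 4y + 8 vanishes at y ∈ {-2}.
Local minima of P (where P''>0): P(-4)=-16. Local minima of Q: Q(-2)=-8.
So the global minimum of L is P(-4) + Q(-2) + 5 = -16 − 8 + 5 = -19, attained at (-4, -2).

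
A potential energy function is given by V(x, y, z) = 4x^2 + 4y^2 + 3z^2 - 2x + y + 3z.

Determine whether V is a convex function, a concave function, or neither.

convex

V is quadratic, so its Hessian is the constant matrix H = [[8, 0, 0], [0, 8, 0], [0, 0, 6]].
Leading principal minors: 8, 64, 384.
All positive ⇒ H ≻ 0 ⇒ convex.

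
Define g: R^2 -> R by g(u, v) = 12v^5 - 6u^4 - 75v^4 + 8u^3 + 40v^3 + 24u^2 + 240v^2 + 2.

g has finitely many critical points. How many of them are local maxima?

4

g separates as a function of u plus a function of v, so ∇g=0 decouples.
∂g/∂u = -24u(u - 2)(u + 1) = 0 at u ∈ {-1, 0, 2}; ∂g/∂v = 60v(v - 4)(v - 2)(v + 1) = 0 at v ∈ {-1, 0, 2, 4}.
The Hessian is diagonal: diag(g_uu, g_vv). Second derivatives: g_uu(-1)=-72, g_uu(0)=48, g_uu(2)=-144; g_vv(-1)=-900, g_vv(0)=480, g_vv(2)=-720, g_vv(4)=2400.
Local maxima occur where both diagonal entries negative: (-1, -1), (-1, 2), (2, -1), (2, 2). Count: 4.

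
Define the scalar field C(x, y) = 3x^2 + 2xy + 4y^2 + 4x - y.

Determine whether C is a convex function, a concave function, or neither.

C is quadratic, so its Hessian is the constant matrix H = [[6, 2], [2, 8]].
det(H) = 44, tr(H) = 14.
det(H) > 0 and tr(H) > 0, so H is positive definite everywhere: convex.

convex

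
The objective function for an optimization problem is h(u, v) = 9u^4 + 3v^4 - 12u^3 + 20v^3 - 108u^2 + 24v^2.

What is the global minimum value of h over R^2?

h(u,v) separates as P(u) + Q(v), so its minimum is min P + min Q.
P'(u) = 36u(u - 3)(u + 2) vanishes at u ∈ {-2, 0, 3}; Q'(v) = 12v(v + 1)(v + 4) vanishes at v ∈ {-4, -1, 0}.
Local minima of P (where P''>0): P(-2)=-192, P(3)=-567. Local minima of Q: Q(-4)=-128, Q(0)=0.
So the global minimum of h is P(3) + Q(-4) = -567 − 128 = -695, attained at (3, -4).

-695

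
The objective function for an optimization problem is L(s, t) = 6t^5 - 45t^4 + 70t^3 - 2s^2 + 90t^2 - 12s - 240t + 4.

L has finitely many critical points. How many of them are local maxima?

2

L separates as a function of s plus a function of t, so ∇L=0 decouples.
∂L/∂s = -4(s + 3) = 0 at s ∈ {-3}; ∂L/∂t = 30(t - 4)(t - 2)(t - 1)(t + 1) = 0 at t ∈ {-1, 1, 2, 4}.
The Hessian is diagonal: diag(L_ss, L_tt). Second derivatives: L_ss(-3)=-4; L_tt(-1)=-900, L_tt(1)=180, L_tt(2)=-180, L_tt(4)=900.
Local maxima occur where both diagonal entries negative: (-3, -1), (-3, 2). Count: 2.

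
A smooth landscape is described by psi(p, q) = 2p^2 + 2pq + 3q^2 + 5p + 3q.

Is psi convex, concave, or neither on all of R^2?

convex

psi is quadratic, so its Hessian is the constant matrix H = [[4, 2], [2, 6]].
det(H) = 20, tr(H) = 10.
det(H) > 0 and tr(H) > 0, so H is positive definite everywhere: convex.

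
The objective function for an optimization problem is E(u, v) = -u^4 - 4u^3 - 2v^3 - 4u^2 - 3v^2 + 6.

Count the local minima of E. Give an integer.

E separates as a function of u plus a function of v, so ∇E=0 decouples.
∂E/∂u = -4u(u + 1)(u + 2) = 0 at u ∈ {-2, -1, 0}; ∂E/∂v = -6v(v + 1) = 0 at v ∈ {-1, 0}.
The Hessian is diagonal: diag(E_uu, E_vv). Second derivatives: E_uu(-2)=-8, E_uu(-1)=4, E_uu(0)=-8; E_vv(-1)=6, E_vv(0)=-6.
Local minima occur where both diagonal entries positive: (-1, -1). Count: 1.

1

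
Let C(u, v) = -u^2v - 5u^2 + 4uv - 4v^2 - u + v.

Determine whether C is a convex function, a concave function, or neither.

The term -u^2v is cubic, so the Hessian is not constant.
∂²C/∂u² = -2v - 10, which takes both signs as v varies (negative for sufficiently large v). A diagonal entry of the Hessian changing sign means the Hessian is neither positive- nor negative-semidefinite on all of R^2.

neither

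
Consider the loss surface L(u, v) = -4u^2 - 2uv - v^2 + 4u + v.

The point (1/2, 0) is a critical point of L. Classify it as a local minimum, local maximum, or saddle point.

local maximum

The Hessian of L is constant: H = [[-8, -2], [-2, -2]].
det(H) = (-8)·(-2) − (-2)² = 12.
det(H) > 0 and tr(H) = -10 < 0, so H is negative definite and the point is a local maximum.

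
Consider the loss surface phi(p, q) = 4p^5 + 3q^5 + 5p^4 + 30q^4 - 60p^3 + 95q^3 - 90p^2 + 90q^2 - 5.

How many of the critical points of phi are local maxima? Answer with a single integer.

phi separates as a function of p plus a function of q, so ∇phi=0 decouples.
∂phi/∂p = 20p(p - 3)(p + 1)(p + 3) = 0 at p ∈ {-3, -1, 0, 3}; ∂phi/∂q = 15q(q + 1)(q + 3)(q + 4) = 0 at q ∈ {-4, -3, -1, 0}.
The Hessian is diagonal: diag(phi_pp, phi_qq). Second derivatives: phi_pp(-3)=-720, phi_pp(-1)=160, phi_pp(0)=-180, phi_pp(3)=1440; phi_qq(-4)=-180, phi_qq(-3)=90, phi_qq(-1)=-90, phi_qq(0)=180.
Local maxima occur where both diagonal entries negative: (-3, -4), (-3, -1), (0, -4), (0, -1). Count: 4.

4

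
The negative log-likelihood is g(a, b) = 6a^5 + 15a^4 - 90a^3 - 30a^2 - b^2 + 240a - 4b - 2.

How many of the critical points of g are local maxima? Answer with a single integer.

2

g separates as a function of a plus a function of b, so ∇g=0 decouples.
∂g/∂a = 30(a - 2)(a - 1)(a + 1)(a + 4) = 0 at a ∈ {-4, -1, 1, 2}; ∂g/∂b = -2(b + 2) = 0 at b ∈ {-2}.
The Hessian is diagonal: diag(g_aa, g_bb). Second derivatives: g_aa(-4)=-2700, g_aa(-1)=540, g_aa(1)=-300, g_aa(2)=540; g_bb(-2)=-2.
Local maxima occur where both diagonal entries negative: (-4, -2), (1, -2). Count: 2.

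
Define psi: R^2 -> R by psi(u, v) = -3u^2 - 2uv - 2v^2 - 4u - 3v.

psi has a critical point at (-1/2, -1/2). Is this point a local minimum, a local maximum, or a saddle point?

local maximum

The Hessian of psi is constant: H = [[-6, -2], [-2, -4]].
det(H) = (-6)·(-4) − (-2)² = 20.
det(H) > 0 and tr(H) = -10 < 0, so H is negative definite and the point is a local maximum.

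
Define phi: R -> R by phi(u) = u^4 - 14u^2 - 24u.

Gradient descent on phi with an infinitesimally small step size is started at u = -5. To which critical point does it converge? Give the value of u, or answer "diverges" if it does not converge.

phi'(u) = 4(u - 3)(u + 1)(u + 2), so phi'(-5) = -384.
Gradient descent moves in the -phi' direction, i.e. u is increasing.
The nearest critical point in that direction is u = -2, where phi'' = 20 > 0 (a local minimum). The iterate converges there.

-2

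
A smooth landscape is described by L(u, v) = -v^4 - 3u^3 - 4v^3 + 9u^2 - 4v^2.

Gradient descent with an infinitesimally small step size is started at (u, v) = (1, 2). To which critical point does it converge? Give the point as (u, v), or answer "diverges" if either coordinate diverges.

diverges

L is separable, so gradient descent decouples: u follows -∂L/∂u, v follows -∂L/∂v.
∂L/∂u = -9u(u - 2); at u=1 this is 9, so u decreases.
∂L/∂v = -4v(v + 1)(v + 2); at v=2 this is -96, so v increases.
The v-coordinate has no critical point in that direction and runs off to infinity.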